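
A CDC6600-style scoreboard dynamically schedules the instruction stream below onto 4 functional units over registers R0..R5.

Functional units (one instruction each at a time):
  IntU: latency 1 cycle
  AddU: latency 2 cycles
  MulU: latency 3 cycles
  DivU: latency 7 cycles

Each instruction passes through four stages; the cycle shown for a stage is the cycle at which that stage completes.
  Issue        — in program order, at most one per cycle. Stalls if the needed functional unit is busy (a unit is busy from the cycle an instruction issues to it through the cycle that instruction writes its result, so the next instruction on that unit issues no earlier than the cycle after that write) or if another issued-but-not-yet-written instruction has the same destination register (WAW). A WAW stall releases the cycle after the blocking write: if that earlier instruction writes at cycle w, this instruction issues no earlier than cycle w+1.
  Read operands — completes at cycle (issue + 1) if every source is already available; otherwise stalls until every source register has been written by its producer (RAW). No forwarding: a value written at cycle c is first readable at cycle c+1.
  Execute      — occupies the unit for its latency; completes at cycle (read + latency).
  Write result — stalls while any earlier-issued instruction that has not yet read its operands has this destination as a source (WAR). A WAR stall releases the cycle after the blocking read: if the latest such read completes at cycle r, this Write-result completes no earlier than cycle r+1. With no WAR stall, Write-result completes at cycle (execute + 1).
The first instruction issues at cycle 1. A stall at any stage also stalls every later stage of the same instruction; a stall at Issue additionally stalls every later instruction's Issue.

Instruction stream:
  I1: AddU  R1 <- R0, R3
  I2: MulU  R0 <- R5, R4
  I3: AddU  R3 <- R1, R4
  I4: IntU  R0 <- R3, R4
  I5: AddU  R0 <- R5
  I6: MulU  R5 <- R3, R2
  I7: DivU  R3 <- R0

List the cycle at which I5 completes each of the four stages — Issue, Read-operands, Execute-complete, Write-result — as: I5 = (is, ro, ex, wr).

cycle 1: issue I1 (AddU)
cycle 2: I1 read-ops · issue I2 (MulU)
cycle 3: I2 read-ops
cycle 4: I1 finished on AddU
cycle 5: I1→R1
cycle 6: I2 finished on MulU · issue I3 (AddU)
cycle 7: I2→R0 · I3 read-ops
cycle 8: issue I4 (IntU)
cycle 9: I3 finished on AddU
cycle 10: I3→R3
cycle 11: I4 read-ops
cycle 12: I4 finished on IntU
cycle 13: I4→R0
cycle 14: issue I5 (AddU)
cycle 15: I5 read-ops · issue I6 (MulU)
cycle 16: I6 read-ops · issue I7 (DivU)
cycle 17: I5 finished on AddU
cycle 18: I5→R0
cycle 19: I6 finished on MulU · I7 read-ops
cycle 20: I6→R5
cycle 26: I7 finished on DivU
cycle 27: I7→R3

I5 = (14, 15, 17, 18)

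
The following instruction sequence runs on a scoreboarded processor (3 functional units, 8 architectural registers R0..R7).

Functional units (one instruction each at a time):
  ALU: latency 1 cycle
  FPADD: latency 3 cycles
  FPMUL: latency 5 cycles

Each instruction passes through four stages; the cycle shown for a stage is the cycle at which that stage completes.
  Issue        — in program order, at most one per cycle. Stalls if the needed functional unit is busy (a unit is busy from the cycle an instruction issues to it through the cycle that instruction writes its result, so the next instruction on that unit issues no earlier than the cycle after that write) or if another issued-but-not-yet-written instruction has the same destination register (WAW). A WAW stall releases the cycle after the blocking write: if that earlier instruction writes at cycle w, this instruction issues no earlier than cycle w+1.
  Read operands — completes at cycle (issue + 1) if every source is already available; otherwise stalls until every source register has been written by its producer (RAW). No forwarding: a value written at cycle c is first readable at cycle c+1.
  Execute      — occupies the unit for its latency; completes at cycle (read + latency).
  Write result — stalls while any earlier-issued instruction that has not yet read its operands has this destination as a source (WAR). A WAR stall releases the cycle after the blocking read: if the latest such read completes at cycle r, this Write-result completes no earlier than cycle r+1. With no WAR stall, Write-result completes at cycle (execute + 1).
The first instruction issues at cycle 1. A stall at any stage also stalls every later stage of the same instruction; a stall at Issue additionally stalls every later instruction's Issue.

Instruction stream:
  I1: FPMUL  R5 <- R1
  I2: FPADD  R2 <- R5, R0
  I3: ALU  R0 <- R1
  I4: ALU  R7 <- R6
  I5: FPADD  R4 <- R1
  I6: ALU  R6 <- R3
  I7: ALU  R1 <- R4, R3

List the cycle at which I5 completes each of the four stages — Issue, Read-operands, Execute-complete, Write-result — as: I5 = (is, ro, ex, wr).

t=1  I1 issues→FPMUL
t=2  I1 reads; I2 issues→FPADD
t=3  I3 issues→ALU
t=4  I3 reads
t=5  I3 exec-done
t=7  I1 exec-done
t=8  I1 writes R5
t=9  I2 reads
t=10  I3 writes R0
t=11  I4 issues→ALU
t=12  I2 exec-done; I4 reads
t=13  I2 writes R2; I4 exec-done
t=14  I4 writes R7; I5 issues→FPADD
t=15  I5 reads; I6 issues→ALU
t=16  I6 reads
t=17  I6 exec-done
t=18  I5 exec-done; I6 writes R6
t=19  I5 writes R4; I7 issues→ALU
t=20  I7 reads
t=21  I7 exec-done
t=22  I7 writes R1

I5 = (14, 15, 18, 19)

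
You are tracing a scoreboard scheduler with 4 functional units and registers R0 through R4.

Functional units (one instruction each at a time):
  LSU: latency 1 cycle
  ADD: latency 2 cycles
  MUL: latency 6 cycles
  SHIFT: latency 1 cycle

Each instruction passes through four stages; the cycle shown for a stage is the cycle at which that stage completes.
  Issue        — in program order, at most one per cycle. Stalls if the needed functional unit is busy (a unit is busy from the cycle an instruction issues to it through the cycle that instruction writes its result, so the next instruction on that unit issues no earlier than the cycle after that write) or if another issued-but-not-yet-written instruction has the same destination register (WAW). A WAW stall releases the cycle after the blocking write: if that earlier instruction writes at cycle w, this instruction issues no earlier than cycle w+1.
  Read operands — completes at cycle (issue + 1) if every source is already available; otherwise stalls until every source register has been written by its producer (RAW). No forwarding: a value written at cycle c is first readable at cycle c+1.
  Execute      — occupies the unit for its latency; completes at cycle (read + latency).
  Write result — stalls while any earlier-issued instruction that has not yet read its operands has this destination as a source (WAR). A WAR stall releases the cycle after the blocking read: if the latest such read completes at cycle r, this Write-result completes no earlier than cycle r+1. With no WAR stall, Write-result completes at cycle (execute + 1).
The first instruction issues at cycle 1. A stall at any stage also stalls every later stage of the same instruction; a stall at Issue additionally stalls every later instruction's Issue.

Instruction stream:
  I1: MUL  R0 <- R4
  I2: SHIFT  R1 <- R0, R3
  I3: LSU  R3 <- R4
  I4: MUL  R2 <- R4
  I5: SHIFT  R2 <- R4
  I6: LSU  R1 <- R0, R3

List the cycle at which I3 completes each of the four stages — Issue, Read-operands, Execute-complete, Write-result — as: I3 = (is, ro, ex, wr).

cycle 1: issue I1 (MUL)
cycle 2: I1 read-ops | issue I2 (SHIFT)
cycle 3: issue I3 (LSU)
cycle 4: I3 read-ops
cycle 5: I3 finished on LSU
cycle 8: I1 finished on MUL
cycle 9: I1→R0
cycle 10: I2 read-ops | issue I4 (MUL)
cycle 11: I2 finished on SHIFT | I3→R3 | I4 read-ops
cycle 12: I2→R1
cycle 17: I4 finished on MUL
cycle 18: I4→R2
cycle 19: issue I5 (SHIFT)
cycle 20: I5 read-ops | issue I6 (LSU)
cycle 21: I5 finished on SHIFT | I6 read-ops
cycle 22: I5→R2 | I6 finished on LSU
cycle 23: I6→R1

I3 = (3, 4, 5, 11)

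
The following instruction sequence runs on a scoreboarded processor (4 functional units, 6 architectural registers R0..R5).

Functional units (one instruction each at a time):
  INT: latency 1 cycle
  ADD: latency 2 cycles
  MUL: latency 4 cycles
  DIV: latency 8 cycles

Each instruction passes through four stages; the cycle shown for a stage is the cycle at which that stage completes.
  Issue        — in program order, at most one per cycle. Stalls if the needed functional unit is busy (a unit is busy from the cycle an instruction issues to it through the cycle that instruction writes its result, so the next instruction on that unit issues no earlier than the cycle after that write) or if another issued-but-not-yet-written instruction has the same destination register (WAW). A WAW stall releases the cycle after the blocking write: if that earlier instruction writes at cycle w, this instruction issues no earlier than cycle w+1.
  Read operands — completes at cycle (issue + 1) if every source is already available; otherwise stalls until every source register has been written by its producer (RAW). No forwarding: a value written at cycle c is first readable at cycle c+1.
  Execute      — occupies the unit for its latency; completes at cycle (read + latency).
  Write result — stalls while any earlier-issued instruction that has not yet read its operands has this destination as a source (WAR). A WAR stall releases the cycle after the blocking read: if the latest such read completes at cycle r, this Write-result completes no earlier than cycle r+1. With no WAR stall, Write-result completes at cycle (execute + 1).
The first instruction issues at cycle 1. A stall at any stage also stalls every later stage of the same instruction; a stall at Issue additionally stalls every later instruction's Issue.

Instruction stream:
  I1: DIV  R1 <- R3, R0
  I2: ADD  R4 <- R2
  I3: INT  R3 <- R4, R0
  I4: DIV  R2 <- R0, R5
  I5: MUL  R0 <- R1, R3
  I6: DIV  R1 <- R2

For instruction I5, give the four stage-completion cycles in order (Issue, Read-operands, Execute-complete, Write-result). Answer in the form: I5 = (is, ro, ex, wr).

I1 -> (1, 2, 10, 11)
I2 -> (2, 3, 5, 6)
I3 -> (3, 7, 8, 9)  // RAW R4: wait I2 write@6
I4 -> (12, 13, 21, 22)  // struct: DIV busy until I1 writes@11
I5 -> (13, 14, 18, 19)
I6 -> (23, 24, 32, 33)  // struct: DIV busy until I4 writes@22

I5 = (13, 14, 18, 19)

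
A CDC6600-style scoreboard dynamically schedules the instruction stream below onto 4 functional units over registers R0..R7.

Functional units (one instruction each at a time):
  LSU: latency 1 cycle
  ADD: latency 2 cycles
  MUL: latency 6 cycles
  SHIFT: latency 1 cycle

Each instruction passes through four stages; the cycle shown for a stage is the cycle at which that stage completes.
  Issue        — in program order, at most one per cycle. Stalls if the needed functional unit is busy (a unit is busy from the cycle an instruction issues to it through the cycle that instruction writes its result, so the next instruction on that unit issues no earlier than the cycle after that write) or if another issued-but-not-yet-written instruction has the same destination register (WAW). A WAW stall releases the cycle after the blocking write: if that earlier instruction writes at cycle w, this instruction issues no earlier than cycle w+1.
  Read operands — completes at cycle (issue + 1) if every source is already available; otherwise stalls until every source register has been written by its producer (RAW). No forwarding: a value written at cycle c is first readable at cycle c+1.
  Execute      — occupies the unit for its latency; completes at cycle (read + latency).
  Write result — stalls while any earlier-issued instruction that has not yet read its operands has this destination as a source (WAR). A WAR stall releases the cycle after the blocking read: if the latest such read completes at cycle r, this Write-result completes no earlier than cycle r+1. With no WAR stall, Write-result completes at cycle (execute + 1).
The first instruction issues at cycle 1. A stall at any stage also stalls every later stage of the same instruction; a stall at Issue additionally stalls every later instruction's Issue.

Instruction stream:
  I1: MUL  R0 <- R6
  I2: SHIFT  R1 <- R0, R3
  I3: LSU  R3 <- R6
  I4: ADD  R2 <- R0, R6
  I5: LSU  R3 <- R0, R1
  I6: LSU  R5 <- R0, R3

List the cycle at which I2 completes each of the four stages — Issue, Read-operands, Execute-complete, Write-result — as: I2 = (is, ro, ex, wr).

I2 = (2, 10, 11, 12)

[1] I1→MUL
[2] I1 RO, I2→SHIFT
[3] I3→LSU
[4] I3 RO, I4→ADD
[5] I3 EX
[8] I1 EX
[9] I1 WR R0
[10] I2 RO, I4 RO
[11] I2 EX, I3 WR R3
[12] I2 WR R1, I4 EX, I5→LSU
[13] I4 WR R2, I5 RO
[14] I5 EX
[15] I5 WR R3
[16] I6→LSU
[17] I6 RO
[18] I6 EX
[19] I6 WR R5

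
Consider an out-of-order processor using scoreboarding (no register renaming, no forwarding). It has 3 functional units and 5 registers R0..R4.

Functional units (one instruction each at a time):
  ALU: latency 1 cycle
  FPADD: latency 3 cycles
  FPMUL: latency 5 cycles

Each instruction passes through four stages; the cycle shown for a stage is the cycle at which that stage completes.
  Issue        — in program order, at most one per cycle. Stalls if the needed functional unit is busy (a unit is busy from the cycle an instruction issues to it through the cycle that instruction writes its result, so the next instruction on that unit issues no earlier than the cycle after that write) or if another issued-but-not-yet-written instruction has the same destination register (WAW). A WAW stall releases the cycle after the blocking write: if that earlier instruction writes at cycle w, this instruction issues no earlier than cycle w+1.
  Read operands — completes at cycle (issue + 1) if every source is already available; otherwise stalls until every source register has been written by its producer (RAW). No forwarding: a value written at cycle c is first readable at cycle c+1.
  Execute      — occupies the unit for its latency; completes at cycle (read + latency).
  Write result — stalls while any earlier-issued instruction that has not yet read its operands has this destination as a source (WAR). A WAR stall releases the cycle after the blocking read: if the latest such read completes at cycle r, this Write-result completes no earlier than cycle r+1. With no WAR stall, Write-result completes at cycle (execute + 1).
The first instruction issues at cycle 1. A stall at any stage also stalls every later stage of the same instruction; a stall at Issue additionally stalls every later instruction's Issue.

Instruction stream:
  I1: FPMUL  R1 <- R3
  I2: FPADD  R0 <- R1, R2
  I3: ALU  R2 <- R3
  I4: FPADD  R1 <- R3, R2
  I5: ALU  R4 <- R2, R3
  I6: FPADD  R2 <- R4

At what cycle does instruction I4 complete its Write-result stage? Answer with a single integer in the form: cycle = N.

cycle = 19

[1] issue I1 (FPMUL)
[2] I1 read-ops, issue I2 (FPADD)
[3] issue I3 (ALU)
[4] I3 read-ops
[5] I3 finished on ALU
[7] I1 finished on FPMUL
[8] I1→R1
[9] I2 read-ops
[10] I3→R2
[12] I2 finished on FPADD
[13] I2→R0
[14] issue I4 (FPADD)
[15] I4 read-ops, issue I5 (ALU)
[16] I5 read-ops
[17] I5 finished on ALU
[18] I4 finished on FPADD, I5→R4
[19] I4→R1
[20] issue I6 (FPADD)
[21] I6 read-ops
[24] I6 finished on FPADD
[25] I6→R2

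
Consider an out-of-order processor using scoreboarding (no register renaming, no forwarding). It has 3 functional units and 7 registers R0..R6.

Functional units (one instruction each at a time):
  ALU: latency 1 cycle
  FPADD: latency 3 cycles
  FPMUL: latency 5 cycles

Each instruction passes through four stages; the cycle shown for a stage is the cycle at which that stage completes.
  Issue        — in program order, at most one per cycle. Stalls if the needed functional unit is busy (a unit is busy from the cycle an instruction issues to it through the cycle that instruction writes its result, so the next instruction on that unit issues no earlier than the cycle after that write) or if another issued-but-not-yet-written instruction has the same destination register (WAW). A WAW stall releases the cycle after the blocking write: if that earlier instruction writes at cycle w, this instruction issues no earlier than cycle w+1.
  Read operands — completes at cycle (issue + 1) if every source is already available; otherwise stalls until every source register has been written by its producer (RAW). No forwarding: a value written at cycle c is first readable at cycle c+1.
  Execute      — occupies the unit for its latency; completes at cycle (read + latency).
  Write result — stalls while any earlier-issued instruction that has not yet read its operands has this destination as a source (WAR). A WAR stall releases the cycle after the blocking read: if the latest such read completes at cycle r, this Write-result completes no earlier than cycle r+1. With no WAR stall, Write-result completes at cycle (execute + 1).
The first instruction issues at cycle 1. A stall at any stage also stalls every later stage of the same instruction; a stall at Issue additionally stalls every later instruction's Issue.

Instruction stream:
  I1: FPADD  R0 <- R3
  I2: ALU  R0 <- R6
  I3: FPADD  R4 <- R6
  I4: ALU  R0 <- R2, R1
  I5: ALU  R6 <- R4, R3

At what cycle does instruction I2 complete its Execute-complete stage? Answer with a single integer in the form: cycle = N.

cycle = 9

c1: issue I1 (FPADD)
c2: I1 read-ops
c5: I1 finished on FPADD
c6: I1→R0
c7: issue I2 (ALU)
c8: I2 read-ops · issue I3 (FPADD)
c9: I2 finished on ALU · I3 read-ops
c10: I2→R0
c11: issue I4 (ALU)
c12: I3 finished on FPADD · I4 read-ops
c13: I3→R4 · I4 finished on ALU
c14: I4→R0
c15: issue I5 (ALU)
c16: I5 read-ops
c17: I5 finished on ALU
c18: I5→R6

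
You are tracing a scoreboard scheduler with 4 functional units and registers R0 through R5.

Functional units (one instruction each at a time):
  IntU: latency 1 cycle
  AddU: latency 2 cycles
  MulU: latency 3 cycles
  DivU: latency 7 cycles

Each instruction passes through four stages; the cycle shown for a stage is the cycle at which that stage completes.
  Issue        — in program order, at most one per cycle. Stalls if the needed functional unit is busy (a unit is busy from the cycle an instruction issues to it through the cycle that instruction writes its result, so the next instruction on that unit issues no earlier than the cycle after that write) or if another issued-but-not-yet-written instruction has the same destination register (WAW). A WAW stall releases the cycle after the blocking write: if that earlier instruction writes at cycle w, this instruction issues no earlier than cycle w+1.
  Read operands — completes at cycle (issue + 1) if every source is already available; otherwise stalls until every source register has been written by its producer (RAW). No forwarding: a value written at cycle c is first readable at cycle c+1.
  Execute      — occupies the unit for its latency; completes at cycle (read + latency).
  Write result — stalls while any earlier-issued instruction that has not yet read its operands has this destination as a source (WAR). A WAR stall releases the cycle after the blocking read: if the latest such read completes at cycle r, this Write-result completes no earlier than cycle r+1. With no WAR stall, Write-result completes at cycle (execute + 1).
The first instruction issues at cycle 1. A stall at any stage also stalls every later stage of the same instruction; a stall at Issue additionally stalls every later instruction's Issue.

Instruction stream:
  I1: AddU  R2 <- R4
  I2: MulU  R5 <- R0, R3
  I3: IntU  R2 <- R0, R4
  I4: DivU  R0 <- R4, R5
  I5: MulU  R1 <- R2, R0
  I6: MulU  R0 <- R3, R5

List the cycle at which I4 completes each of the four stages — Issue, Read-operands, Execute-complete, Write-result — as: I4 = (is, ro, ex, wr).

I4 = (7, 8, 15, 16)

I1: IS=1 RO=2 EX=4 WR=5
I2: IS=2 RO=3 EX=6 WR=7
I3: IS=6 RO=7 EX=8 WR=9  [WAW R2: wait I1 write@5]
I4: IS=7 RO=8 EX=15 WR=16
I5: IS=8 RO=17 EX=20 WR=21  [RAW R0: wait I4 write@16]
I6: IS=22 RO=23 EX=26 WR=27  [struct: MulU busy until I5 writes@21]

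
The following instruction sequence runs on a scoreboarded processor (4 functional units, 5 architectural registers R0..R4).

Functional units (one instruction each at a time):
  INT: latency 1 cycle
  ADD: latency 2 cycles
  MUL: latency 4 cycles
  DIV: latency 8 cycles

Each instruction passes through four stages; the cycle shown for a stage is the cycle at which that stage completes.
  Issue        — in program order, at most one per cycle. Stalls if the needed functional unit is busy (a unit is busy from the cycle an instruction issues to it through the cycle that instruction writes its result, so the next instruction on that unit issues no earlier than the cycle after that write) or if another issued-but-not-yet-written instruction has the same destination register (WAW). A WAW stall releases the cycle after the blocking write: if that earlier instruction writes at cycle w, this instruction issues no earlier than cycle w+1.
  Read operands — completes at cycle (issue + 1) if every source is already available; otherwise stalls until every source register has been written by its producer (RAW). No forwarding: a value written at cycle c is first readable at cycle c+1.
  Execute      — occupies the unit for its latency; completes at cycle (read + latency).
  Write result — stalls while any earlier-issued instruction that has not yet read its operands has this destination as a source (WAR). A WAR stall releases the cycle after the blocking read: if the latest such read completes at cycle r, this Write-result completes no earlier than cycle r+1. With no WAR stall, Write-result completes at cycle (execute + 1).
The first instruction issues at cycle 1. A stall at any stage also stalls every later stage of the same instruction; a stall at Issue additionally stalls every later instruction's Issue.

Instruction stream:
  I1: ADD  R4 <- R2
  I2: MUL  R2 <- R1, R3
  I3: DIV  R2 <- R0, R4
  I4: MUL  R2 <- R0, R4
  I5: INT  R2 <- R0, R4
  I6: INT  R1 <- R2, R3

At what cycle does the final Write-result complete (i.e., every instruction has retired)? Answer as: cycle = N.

t=1  issue I1 (ADD)
t=2  I1 read-ops; issue I2 (MUL)
t=3  I2 read-ops
t=4  I1 finished on ADD
t=5  I1→R4
t=7  I2 finished on MUL
t=8  I2→R2
t=9  issue I3 (DIV)
t=10  I3 read-ops
t=18  I3 finished on DIV
t=19  I3→R2
t=20  issue I4 (MUL)
t=21  I4 read-ops
t=25  I4 finished on MUL
t=26  I4→R2
t=27  issue I5 (INT)
t=28  I5 read-ops
t=29  I5 finished on INT
t=30  I5→R2
t=31  issue I6 (INT)
t=32  I6 read-ops
t=33  I6 finished on INT
t=34  I6→R1

cycle = 34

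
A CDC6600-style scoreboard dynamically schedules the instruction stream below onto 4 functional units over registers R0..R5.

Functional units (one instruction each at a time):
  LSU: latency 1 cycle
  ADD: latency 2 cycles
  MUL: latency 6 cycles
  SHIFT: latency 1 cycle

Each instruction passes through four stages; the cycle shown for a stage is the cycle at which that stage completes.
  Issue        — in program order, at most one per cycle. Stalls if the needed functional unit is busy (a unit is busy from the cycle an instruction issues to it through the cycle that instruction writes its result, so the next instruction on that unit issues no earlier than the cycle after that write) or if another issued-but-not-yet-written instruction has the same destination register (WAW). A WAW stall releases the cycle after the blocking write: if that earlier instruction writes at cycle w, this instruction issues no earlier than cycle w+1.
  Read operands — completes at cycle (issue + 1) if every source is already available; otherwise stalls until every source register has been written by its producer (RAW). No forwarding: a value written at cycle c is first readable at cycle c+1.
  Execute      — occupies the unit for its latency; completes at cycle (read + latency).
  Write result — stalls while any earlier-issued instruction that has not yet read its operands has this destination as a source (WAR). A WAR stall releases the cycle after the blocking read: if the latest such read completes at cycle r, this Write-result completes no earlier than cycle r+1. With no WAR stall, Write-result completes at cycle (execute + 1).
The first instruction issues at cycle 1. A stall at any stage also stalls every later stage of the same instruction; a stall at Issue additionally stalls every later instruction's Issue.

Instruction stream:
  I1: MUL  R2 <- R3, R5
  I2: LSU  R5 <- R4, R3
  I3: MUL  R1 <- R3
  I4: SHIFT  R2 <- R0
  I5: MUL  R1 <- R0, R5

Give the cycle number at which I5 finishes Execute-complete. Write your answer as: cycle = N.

cycle = 26

t=1  I1 dispatched to MUL
t=2  I1 operands ready; I2 dispatched to LSU
t=3  I2 operands ready
t=4  I2 complete
t=5  R5←I2
t=8  I1 complete
t=9  R2←I1
t=10  I3 dispatched to MUL
t=11  I3 operands ready; I4 dispatched to SHIFT
t=12  I4 operands ready
t=13  I4 complete
t=14  R2←I4
t=17  I3 complete
t=18  R1←I3
t=19  I5 dispatched to MUL
t=20  I5 operands ready
t=26  I5 complete
t=27  R1←I5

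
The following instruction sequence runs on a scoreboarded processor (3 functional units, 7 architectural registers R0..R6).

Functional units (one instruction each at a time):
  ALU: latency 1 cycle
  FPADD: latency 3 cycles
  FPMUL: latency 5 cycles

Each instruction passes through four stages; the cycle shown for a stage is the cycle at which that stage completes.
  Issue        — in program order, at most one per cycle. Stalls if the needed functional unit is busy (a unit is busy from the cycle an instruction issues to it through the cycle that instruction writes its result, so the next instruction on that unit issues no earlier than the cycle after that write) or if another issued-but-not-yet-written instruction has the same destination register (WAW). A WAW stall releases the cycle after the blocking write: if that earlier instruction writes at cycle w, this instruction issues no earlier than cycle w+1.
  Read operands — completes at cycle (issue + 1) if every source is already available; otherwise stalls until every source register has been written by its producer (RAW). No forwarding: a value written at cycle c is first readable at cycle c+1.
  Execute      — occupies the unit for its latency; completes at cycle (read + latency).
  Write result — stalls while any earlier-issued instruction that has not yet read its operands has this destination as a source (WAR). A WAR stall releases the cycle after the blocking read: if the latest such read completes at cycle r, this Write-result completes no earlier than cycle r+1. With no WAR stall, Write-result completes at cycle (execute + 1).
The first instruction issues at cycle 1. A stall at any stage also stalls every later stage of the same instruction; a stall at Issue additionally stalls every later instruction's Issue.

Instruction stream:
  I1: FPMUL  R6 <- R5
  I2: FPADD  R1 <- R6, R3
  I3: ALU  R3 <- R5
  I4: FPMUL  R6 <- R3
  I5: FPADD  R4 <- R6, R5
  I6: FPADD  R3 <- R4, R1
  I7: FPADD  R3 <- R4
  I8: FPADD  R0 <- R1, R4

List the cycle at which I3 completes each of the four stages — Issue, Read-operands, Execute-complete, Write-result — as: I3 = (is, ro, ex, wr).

I3 = (3, 4, 5, 10)

t=1  I1 dispatched to FPMUL
t=2  I1 operands ready; I2 dispatched to FPADD
t=3  I3 dispatched to ALU
t=4  I3 operands ready
t=5  I3 complete
t=7  I1 complete
t=8  R6←I1
t=9  I2 operands ready; I4 dispatched to FPMUL
t=10  R3←I3
t=11  I4 operands ready
t=12  I2 complete
t=13  R1←I2
t=14  I5 dispatched to FPADD
t=16  I4 complete
t=17  R6←I4
t=18  I5 operands ready
t=21  I5 complete
t=22  R4←I5
t=23  I6 dispatched to FPADD
t=24  I6 operands ready
t=27  I6 complete
t=28  R3←I6
t=29  I7 dispatched to FPADD
t=30  I7 operands ready
t=33  I7 complete
t=34  R3←I7
t=35  I8 dispatched to FPADD
t=36  I8 operands ready
t=39  I8 complete
t=40  R0←I8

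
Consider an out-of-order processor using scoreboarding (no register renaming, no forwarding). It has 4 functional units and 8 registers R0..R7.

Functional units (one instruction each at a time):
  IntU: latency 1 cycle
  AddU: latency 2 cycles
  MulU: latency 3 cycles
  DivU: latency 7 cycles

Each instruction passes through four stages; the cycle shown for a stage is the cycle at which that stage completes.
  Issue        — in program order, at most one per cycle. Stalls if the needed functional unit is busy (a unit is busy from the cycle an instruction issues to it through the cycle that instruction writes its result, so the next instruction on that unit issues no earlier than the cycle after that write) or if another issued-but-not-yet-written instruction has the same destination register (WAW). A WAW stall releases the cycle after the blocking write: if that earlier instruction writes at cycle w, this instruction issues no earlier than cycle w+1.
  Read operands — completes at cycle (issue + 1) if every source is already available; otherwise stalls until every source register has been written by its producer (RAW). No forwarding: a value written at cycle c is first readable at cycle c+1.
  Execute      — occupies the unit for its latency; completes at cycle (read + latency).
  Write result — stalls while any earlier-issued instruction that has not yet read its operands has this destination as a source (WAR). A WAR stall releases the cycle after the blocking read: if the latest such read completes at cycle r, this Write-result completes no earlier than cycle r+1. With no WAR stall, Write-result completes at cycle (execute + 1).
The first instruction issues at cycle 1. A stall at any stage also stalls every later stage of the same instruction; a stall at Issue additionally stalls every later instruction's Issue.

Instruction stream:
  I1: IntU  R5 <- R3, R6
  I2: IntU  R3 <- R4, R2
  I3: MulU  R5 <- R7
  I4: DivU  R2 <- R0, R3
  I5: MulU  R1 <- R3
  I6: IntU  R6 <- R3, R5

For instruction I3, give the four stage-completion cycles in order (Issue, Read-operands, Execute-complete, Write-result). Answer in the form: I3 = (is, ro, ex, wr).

[1] I1 dispatched to IntU
[2] I1 operands ready
[3] I1 complete
[4] R5←I1
[5] I2 dispatched to IntU
[6] I2 operands ready · I3 dispatched to MulU
[7] I2 complete · I3 operands ready · I4 dispatched to DivU
[8] R3←I2
[9] I4 operands ready
[10] I3 complete
[11] R5←I3
[12] I5 dispatched to MulU
[13] I5 operands ready · I6 dispatched to IntU
[14] I6 operands ready
[15] I6 complete
[16] I4 complete · I5 complete · R6←I6
[17] R2←I4 · R1←I5

I3 = (6, 7, 10, 11)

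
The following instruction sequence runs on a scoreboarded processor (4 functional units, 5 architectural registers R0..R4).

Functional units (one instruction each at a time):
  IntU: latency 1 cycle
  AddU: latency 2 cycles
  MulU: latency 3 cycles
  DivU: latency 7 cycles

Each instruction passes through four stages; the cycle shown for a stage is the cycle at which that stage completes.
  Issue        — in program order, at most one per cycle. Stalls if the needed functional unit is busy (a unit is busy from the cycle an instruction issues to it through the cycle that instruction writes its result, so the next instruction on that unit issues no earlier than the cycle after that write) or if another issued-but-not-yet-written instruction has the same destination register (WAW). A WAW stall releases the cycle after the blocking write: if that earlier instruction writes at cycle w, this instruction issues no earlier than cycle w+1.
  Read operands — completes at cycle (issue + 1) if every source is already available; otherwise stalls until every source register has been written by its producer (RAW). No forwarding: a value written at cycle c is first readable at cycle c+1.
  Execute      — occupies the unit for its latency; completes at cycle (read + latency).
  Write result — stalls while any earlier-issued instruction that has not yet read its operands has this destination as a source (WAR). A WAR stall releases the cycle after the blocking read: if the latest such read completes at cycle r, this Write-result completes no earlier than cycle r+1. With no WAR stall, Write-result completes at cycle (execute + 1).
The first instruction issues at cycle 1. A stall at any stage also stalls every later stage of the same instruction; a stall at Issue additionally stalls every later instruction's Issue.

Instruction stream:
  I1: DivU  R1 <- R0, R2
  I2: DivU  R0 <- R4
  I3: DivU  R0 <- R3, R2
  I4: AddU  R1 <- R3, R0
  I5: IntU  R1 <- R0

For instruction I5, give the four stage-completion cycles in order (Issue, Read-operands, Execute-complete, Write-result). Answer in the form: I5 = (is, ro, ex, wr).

  I1 | 1 | 2 | 9 | 10
  I2 | 11 | 12 | 19 | 20   struct: DivU busy until I1 writes@10
  I3 | 21 | 22 | 29 | 30   struct: DivU busy until I2 writes@20
  I4 | 22 | 31 | 33 | 34   RAW R0: wait I3 write@30
  I5 | 35 | 36 | 37 | 38   WAW R1: wait I4 write@34

I5 = (35, 36, 37, 38)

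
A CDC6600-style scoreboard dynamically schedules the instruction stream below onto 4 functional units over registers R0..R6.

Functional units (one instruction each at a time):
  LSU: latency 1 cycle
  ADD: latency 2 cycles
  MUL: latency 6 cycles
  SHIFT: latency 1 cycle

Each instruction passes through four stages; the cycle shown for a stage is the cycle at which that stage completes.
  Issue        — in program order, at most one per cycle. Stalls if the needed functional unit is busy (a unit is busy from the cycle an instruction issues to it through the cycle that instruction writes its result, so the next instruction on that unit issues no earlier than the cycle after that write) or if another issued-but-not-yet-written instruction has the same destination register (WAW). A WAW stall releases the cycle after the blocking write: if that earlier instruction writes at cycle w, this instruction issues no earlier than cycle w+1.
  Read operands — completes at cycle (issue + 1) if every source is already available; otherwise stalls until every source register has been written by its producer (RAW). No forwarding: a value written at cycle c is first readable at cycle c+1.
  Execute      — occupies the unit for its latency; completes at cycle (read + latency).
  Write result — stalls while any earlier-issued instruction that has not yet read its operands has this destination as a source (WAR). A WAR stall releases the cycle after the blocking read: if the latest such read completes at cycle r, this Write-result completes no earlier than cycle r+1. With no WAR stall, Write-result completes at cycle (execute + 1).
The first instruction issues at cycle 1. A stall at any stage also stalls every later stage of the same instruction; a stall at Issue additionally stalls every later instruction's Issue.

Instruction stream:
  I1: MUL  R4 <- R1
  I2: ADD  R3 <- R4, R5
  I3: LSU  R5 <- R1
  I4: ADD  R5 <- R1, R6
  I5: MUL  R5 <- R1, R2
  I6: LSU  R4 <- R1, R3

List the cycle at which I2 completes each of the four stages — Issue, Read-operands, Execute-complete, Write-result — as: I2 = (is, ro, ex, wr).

t=1  issue I1 (MUL)
t=2  I1 read-ops; issue I2 (ADD)
t=3  issue I3 (LSU)
t=4  I3 read-ops
t=5  I3 finished on LSU
t=8  I1 finished on MUL
t=9  I1→R4
t=10  I2 read-ops
t=11  I3→R5
t=12  I2 finished on ADD
t=13  I2→R3
t=14  issue I4 (ADD)
t=15  I4 read-ops
t=17  I4 finished on ADD
t=18  I4→R5
t=19  issue I5 (MUL)
t=20  I5 read-ops; issue I6 (LSU)
t=21  I6 read-ops
t=22  I6 finished on LSU
t=23  I6→R4
t=26  I5 finished on MUL
t=27  I5→R5

I2 = (2, 10, 12, 13)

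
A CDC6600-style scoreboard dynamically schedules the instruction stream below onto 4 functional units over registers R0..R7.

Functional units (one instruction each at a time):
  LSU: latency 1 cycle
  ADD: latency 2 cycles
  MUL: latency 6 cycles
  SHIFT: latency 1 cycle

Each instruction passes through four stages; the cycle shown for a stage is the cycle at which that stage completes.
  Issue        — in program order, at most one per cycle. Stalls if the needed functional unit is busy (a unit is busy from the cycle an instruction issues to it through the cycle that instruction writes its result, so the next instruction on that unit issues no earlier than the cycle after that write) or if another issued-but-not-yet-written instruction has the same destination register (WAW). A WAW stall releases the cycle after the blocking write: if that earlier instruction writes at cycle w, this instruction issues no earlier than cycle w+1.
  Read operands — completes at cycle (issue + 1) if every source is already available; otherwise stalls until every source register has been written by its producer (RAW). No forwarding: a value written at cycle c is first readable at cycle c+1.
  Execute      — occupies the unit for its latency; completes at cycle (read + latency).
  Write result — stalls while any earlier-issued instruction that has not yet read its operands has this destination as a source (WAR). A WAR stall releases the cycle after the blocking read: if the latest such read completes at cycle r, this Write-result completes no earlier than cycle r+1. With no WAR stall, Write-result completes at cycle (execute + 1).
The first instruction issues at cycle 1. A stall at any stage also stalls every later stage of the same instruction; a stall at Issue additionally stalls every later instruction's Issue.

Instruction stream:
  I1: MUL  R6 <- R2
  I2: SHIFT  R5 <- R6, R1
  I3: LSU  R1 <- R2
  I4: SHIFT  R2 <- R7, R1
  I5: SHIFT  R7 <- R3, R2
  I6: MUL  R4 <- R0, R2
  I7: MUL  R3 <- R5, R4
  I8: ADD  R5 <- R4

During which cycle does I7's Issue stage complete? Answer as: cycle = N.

cycle = 27

I1: IS=1 RO=2 EX=8 WR=9
I2: IS=2 RO=10 EX=11 WR=12  [RAW R6: wait I1 write@9]
I3: IS=3 RO=4 EX=5 WR=11  [WAR R1: wait I2 read@10]
I4: IS=13 RO=14 EX=15 WR=16  [struct: SHIFT busy until I2 writes@12]
I5: IS=17 RO=18 EX=19 WR=20  [struct: SHIFT busy until I4 writes@16]
I6: IS=18 RO=19 EX=25 WR=26
I7: IS=27 RO=28 EX=34 WR=35  [struct: MUL busy until I6 writes@26]
I8: IS=28 RO=29 EX=31 WR=32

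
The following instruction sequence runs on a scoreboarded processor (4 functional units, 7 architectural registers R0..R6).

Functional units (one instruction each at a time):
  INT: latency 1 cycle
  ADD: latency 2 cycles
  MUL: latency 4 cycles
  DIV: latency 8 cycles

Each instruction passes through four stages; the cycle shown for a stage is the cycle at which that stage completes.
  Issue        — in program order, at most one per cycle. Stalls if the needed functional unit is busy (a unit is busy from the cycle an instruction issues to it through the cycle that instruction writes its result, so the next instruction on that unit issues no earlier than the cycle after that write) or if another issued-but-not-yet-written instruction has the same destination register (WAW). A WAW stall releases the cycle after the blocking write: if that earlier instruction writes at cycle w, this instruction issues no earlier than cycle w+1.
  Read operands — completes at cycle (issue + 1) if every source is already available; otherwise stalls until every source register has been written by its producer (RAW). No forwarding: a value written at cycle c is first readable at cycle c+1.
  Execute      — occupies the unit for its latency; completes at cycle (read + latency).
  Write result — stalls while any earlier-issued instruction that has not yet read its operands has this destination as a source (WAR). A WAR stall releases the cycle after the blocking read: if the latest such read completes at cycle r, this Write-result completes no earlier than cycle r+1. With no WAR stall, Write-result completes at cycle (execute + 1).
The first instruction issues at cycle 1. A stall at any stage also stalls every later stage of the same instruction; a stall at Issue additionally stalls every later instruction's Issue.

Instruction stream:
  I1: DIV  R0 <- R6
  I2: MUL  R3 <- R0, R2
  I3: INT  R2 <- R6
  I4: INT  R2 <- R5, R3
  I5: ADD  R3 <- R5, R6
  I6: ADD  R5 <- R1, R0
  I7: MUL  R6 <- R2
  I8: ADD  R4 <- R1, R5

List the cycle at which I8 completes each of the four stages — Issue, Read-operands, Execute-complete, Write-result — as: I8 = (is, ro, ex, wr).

1) issue 1, read 2, done 10, write 11
2) issue 2, read 12, done 16, write 17  <RAW R0: wait I1 write@11>
3) issue 3, read 4, done 5, write 13  <WAR R2: wait I2 read@12>
4) issue 14, read 18, done 19, write 20  <struct: INT busy until I3 writes@13 / RAW R3: wait I2 write@17>
5) issue 18, read 19, done 21, write 22  <WAW R3: wait I2 write@17>
6) issue 23, read 24, done 26, write 27  <struct: ADD busy until I5 writes@22>
7) issue 24, read 25, done 29, write 30
8) issue 28, read 29, done 31, write 32  <struct: ADD busy until I6 writes@27>

I8 = (28, 29, 31, 32)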